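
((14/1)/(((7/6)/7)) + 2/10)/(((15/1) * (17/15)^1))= 421/85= 4.95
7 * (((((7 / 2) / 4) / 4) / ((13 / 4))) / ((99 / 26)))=49 / 396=0.12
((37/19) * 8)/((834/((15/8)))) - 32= -168839/5282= -31.96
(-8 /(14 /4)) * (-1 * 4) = 64 /7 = 9.14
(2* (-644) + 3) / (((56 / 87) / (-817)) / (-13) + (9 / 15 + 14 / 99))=-195916824675 / 113048543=-1733.03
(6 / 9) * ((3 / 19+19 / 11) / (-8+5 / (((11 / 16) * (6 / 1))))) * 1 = -197 / 1064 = -0.19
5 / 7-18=-121 / 7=-17.29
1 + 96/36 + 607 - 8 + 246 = 2546/3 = 848.67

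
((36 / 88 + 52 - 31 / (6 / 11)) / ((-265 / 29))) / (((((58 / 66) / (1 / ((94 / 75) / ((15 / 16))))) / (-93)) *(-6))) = 509175 / 79712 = 6.39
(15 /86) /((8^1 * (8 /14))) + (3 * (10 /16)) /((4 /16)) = 7.54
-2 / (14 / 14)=-2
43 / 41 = 1.05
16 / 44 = 0.36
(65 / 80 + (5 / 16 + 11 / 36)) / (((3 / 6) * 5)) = 103 / 180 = 0.57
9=9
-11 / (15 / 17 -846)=187 / 14367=0.01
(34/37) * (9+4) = 442/37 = 11.95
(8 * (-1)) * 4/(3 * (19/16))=-512/57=-8.98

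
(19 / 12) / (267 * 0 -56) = -19 / 672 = -0.03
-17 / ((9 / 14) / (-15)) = 1190 / 3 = 396.67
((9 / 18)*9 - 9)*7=-63 / 2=-31.50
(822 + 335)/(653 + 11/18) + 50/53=130156/47965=2.71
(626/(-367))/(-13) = 0.13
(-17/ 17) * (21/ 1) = -21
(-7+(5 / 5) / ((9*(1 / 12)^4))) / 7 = 2297 / 7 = 328.14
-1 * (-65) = 65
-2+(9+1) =8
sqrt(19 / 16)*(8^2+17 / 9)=593*sqrt(19) / 36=71.80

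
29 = 29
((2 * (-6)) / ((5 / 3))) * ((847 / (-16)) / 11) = 693 / 20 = 34.65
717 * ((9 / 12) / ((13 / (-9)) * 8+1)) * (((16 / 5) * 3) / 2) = -116154 / 475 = -244.53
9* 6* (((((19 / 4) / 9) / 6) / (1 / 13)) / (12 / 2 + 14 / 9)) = 2223 / 272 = 8.17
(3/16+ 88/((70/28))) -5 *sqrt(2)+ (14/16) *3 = 3041/80 -5 *sqrt(2) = 30.94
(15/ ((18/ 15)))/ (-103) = -25/ 206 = -0.12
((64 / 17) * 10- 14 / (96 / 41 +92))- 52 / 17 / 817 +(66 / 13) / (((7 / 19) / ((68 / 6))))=473405017131 / 2444380666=193.67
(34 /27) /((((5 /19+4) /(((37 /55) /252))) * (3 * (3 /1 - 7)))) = -11951 /181870920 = -0.00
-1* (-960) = 960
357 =357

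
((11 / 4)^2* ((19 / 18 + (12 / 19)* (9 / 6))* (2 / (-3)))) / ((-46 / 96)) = 82885 / 3933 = 21.07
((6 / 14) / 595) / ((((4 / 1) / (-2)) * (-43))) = 3 / 358190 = 0.00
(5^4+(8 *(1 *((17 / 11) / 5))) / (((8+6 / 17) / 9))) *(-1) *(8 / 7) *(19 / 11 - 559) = 399748.78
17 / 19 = 0.89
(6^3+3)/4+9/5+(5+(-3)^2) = 1411/20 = 70.55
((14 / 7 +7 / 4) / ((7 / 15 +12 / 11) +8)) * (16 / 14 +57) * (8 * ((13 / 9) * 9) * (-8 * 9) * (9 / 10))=-1697141160 / 11039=-153740.48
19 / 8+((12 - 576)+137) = -3397 / 8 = -424.62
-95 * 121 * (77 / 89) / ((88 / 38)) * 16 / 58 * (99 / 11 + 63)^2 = -15850961280 / 2581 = -6141403.05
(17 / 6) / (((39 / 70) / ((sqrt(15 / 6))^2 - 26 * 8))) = -81515 / 78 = -1045.06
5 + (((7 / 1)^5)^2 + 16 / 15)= 4237128826 / 15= 282475255.07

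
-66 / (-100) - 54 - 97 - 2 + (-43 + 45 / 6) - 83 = -6771 / 25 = -270.84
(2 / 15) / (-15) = -2 / 225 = -0.01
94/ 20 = 47/ 10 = 4.70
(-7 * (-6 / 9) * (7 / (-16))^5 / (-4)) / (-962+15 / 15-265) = -117649 / 7713325056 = -0.00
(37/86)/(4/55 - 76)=-2035/359136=-0.01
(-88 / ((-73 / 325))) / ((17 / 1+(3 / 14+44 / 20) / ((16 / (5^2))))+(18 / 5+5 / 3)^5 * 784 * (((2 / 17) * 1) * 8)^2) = 1405944540000000 / 10098702273306506267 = 0.00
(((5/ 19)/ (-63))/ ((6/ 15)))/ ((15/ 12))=-10/ 1197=-0.01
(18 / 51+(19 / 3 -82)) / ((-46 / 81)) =4509 / 34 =132.62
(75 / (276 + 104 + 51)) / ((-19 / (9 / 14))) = -675 / 114646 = -0.01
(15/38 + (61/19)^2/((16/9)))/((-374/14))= -250383/1080112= -0.23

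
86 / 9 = 9.56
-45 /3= -15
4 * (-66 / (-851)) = 264 / 851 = 0.31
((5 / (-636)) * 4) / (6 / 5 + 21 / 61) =-1525 / 74889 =-0.02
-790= -790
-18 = -18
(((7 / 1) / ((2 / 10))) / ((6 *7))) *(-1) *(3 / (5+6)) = -0.23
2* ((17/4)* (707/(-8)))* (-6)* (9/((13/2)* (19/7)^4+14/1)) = 779155713/7045604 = 110.59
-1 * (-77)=77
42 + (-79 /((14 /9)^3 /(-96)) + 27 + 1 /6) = 4288897 /2058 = 2084.01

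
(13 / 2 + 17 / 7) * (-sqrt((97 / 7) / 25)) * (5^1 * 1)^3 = -830.92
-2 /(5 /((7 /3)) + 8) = -14 /71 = -0.20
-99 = -99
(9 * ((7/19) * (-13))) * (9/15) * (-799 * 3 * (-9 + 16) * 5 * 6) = 247356018/19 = 13018737.79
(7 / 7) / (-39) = -1 / 39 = -0.03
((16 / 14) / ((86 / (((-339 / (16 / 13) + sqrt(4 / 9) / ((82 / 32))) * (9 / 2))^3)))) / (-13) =4288219810549888023 / 2209283055616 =1941000.63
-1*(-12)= 12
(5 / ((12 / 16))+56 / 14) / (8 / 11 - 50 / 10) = -352 / 141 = -2.50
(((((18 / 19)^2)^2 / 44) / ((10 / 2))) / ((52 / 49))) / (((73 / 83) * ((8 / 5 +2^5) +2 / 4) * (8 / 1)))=26683587 / 1855614133516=0.00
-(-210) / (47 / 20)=4200 / 47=89.36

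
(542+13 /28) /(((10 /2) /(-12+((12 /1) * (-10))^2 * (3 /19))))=163175427 /665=245376.58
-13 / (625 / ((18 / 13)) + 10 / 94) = -10998 / 381965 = -0.03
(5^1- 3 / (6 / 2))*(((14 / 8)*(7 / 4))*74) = 1813 / 2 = 906.50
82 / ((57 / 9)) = 12.95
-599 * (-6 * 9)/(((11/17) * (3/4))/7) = 5132232/11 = 466566.55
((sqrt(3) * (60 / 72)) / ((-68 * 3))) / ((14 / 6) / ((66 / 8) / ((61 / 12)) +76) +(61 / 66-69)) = 260425 * sqrt(3) / 4338052044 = 0.00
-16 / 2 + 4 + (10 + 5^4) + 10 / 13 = 8213 / 13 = 631.77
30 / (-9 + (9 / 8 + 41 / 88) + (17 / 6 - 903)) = -99 / 2995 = -0.03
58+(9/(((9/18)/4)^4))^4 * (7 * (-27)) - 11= -349037133895538048977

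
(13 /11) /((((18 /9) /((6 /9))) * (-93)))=-13 /3069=-0.00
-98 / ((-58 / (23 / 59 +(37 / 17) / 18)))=451829 / 523566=0.86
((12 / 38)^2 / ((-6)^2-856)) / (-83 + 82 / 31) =279 / 184346455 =0.00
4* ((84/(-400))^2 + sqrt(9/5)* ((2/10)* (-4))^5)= 441/2500 - 12288* sqrt(5)/15625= -1.58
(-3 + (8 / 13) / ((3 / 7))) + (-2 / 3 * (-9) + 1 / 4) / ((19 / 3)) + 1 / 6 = -1217 / 2964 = -0.41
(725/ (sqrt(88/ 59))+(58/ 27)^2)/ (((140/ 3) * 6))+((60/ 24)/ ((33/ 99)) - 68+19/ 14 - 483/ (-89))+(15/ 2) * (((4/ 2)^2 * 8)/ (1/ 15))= 145 * sqrt(1298)/ 2464+16106126999/ 4541670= 3548.42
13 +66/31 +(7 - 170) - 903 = -1050.87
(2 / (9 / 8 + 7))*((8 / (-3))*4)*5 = -512 / 39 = -13.13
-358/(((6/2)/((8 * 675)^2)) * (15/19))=-4407696000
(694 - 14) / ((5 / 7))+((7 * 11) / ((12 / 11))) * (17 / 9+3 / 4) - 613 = 226913 / 432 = 525.26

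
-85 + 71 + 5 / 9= -121 / 9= -13.44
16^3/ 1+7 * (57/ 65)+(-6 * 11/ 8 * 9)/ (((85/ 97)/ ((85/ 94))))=98383679/ 24440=4025.52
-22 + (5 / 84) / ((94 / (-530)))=-88181 / 3948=-22.34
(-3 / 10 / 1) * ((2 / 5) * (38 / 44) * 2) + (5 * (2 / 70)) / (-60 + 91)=-12094 / 59675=-0.20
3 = 3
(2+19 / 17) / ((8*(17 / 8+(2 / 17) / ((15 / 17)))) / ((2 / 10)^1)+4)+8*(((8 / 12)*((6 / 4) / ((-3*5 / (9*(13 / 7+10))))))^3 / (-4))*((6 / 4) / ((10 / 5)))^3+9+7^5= 113002837050353 / 6600692000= 17119.85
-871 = -871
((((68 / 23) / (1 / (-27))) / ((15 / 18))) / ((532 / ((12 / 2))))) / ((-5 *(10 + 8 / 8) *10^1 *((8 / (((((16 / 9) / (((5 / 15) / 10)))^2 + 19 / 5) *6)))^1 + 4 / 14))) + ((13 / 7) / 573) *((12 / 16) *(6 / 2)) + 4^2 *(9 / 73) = 59833487644654629 / 30116128953333500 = 1.99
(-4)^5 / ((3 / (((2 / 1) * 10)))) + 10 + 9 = -20423 / 3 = -6807.67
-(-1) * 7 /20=7 /20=0.35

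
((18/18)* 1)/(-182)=-1/182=-0.01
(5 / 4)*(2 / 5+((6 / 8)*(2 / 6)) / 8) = 69 / 128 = 0.54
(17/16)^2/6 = 289/1536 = 0.19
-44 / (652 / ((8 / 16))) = -11 / 326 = -0.03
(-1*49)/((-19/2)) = 98/19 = 5.16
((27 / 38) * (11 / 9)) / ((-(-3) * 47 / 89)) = 979 / 1786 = 0.55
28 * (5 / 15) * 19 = 532 / 3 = 177.33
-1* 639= -639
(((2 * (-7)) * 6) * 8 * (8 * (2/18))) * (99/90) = -657.07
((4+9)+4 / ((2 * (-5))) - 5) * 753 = 28614 / 5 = 5722.80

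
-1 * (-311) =311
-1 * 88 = -88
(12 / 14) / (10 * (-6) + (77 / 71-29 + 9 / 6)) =-852 / 85897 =-0.01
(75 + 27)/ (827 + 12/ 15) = 510/ 4139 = 0.12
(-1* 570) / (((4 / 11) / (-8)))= 12540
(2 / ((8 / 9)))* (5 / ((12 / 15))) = 225 / 16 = 14.06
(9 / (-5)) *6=-10.80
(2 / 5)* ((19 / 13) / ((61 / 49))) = 1862 / 3965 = 0.47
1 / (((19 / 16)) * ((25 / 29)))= 464 / 475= 0.98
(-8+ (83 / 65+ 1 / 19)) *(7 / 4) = -11.67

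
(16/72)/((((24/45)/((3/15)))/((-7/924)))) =-1/1584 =-0.00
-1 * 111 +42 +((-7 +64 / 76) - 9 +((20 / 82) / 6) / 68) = -13373941 / 158916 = -84.16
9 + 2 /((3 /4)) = 35 /3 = 11.67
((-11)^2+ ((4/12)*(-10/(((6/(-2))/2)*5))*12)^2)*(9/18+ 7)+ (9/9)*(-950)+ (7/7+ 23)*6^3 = 32129/6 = 5354.83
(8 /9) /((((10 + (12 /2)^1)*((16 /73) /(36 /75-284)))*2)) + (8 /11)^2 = -3855419 /108900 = -35.40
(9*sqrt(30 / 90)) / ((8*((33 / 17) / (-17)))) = -289*sqrt(3) / 88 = -5.69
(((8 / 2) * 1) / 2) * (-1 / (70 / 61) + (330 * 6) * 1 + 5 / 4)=277253 / 70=3960.76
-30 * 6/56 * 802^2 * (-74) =1070934660/7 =152990665.71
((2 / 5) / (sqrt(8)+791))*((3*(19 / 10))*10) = 0.03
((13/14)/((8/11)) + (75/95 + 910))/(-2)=-1940877/4256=-456.03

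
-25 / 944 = -0.03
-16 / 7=-2.29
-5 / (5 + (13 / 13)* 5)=-0.50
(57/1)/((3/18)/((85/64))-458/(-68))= 29070/3499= 8.31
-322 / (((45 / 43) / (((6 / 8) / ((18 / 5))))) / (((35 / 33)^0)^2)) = -6923 / 108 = -64.10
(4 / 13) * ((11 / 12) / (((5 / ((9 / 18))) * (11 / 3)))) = 1 / 130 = 0.01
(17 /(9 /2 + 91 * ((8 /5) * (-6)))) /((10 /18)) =-102 /2897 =-0.04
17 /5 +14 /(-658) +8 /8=1029 /235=4.38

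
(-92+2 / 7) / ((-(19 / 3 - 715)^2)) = 2889 / 15819566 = 0.00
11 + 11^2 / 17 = 308 / 17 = 18.12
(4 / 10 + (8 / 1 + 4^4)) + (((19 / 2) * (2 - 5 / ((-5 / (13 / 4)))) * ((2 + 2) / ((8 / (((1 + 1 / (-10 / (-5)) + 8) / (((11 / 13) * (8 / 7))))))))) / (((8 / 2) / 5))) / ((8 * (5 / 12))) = 40130081 / 112640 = 356.27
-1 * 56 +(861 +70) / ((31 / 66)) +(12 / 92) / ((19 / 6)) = 26093828 / 13547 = 1926.17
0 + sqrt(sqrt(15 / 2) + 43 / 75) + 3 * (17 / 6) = sqrt(516 + 450 * sqrt(30)) / 30 + 17 / 2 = 10.32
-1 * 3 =-3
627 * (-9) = -5643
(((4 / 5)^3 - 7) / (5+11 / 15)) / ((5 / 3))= -7299 / 10750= -0.68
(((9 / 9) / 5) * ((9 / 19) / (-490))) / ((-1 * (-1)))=-9 / 46550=-0.00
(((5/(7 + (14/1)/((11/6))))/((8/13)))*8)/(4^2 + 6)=65/322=0.20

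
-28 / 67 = -0.42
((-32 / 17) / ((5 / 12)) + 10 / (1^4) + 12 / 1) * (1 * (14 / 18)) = 10402 / 765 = 13.60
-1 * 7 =-7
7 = 7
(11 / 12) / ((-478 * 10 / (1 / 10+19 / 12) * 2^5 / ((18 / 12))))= -1111 / 73420800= -0.00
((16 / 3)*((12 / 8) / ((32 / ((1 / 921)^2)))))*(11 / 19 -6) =-103 / 64466316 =-0.00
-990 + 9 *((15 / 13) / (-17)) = -218925 / 221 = -990.61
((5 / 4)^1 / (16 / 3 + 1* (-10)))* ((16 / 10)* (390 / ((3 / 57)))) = -3175.71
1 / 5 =0.20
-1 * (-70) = 70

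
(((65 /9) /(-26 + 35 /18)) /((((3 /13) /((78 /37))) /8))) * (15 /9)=-1757600 /48063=-36.57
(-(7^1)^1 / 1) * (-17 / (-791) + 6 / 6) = -808 / 113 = -7.15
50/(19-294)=-2/11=-0.18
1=1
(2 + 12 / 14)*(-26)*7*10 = -5200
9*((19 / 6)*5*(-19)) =-5415 / 2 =-2707.50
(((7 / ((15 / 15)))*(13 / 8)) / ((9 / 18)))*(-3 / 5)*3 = -819 / 20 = -40.95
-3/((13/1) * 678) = -1/2938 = -0.00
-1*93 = -93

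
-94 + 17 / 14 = -1299 / 14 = -92.79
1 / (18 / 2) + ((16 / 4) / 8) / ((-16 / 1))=23 / 288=0.08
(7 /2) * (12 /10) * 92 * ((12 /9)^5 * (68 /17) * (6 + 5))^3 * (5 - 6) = -58903861556936704 /23914845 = -2463066833.88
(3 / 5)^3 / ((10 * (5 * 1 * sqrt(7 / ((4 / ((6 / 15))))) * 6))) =9 * sqrt(70) / 87500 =0.00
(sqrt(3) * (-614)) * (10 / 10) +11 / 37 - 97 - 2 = -614 * sqrt(3) - 3652 / 37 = -1162.18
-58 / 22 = -29 / 11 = -2.64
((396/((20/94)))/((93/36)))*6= 670032/155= 4322.79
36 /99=0.36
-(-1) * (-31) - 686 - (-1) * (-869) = -1586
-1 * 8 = -8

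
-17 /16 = -1.06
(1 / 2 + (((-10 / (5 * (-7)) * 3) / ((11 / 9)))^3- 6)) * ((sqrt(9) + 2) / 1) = -23534675 / 913066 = -25.78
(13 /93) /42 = 13 /3906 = 0.00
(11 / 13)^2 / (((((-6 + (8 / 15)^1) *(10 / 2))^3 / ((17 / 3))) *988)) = -18513 / 92063017696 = -0.00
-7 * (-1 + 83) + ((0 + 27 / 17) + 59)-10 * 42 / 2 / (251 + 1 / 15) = -2351657 / 4573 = -514.25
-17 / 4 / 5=-17 / 20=-0.85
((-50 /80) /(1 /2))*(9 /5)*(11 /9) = -11 /4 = -2.75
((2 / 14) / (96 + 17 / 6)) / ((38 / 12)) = 36 / 78869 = 0.00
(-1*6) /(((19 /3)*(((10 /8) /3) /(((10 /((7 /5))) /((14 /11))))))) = -11880 /931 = -12.76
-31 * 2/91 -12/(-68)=-781/1547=-0.50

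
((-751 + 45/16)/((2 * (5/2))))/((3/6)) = -11971/40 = -299.28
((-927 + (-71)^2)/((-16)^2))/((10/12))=6171/320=19.28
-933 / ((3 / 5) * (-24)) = 1555 / 24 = 64.79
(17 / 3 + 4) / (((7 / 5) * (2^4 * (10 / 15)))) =145 / 224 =0.65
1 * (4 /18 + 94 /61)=968 /549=1.76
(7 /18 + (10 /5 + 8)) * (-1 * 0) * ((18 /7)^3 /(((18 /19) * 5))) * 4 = 0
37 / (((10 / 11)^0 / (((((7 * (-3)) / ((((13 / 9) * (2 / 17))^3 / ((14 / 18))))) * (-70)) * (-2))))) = -75756322845 / 4394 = -17240856.36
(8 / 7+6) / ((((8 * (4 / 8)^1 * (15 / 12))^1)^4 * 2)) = 1 / 175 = 0.01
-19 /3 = -6.33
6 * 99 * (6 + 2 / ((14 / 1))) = 25542 / 7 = 3648.86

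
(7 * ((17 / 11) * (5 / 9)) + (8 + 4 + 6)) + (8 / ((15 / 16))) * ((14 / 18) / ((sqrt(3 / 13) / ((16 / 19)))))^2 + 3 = 620557546 / 14474295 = 42.87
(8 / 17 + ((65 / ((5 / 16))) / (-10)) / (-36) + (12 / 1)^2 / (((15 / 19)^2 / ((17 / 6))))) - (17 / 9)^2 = 22448329 / 34425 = 652.09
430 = 430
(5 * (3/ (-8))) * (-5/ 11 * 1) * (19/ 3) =475/ 88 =5.40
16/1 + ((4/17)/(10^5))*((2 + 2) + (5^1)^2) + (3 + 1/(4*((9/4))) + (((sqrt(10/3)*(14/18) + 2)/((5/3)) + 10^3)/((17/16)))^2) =17941504*sqrt(30)/65025 + 173218822385311/195075000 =889471.39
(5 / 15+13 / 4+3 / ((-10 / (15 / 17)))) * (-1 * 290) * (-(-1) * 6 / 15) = -19633 / 51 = -384.96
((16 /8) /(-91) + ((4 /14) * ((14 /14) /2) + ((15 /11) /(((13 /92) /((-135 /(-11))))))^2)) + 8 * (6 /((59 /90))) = 14409223205077 /1021897877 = 14100.45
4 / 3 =1.33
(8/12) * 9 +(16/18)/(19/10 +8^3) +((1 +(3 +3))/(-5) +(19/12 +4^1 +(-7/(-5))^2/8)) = 96480169/9250200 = 10.43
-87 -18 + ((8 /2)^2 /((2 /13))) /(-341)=-35909 /341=-105.30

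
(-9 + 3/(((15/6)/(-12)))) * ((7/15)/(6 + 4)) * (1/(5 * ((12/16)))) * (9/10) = -819/3125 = -0.26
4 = 4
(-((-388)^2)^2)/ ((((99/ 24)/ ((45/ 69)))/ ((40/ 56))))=-4532699187200/ 1771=-2559401009.15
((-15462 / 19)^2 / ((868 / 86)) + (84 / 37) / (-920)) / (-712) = -43742071036383 / 474653283440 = -92.16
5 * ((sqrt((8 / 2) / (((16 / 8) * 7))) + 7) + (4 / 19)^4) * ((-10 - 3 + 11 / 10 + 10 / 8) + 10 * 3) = 387 * sqrt(14) / 28 + 353138661 / 521284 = 729.16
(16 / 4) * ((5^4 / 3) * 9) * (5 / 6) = 6250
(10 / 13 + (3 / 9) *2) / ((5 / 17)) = 952 / 195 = 4.88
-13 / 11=-1.18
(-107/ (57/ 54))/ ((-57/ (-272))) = -174624/ 361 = -483.72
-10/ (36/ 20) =-50/ 9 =-5.56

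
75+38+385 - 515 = -17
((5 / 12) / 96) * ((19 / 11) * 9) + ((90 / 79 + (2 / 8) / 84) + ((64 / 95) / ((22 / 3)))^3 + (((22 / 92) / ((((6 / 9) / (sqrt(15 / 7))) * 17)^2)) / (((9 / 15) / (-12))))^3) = 4219371689662964923321490269 / 3487211942846621763263952000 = 1.21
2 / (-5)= -2 / 5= -0.40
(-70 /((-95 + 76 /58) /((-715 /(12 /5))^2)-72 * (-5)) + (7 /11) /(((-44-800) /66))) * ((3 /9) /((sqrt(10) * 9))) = -24039626261 * sqrt(10) /26578563440040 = -0.00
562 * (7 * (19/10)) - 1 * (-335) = 39048/5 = 7809.60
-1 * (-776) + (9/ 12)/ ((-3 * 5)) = 15519/ 20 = 775.95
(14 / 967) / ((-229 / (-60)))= 840 / 221443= 0.00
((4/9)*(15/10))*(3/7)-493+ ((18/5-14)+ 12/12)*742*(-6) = 1447463/35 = 41356.09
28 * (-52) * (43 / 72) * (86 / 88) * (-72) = 61185.09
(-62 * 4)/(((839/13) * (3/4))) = -12896/2517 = -5.12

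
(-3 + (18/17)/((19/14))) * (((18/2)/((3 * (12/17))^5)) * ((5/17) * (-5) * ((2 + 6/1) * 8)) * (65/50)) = 76323455/1329696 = 57.40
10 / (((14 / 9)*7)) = 45 / 49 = 0.92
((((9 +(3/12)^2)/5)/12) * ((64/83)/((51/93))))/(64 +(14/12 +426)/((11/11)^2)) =1798/4158217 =0.00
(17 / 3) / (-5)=-17 / 15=-1.13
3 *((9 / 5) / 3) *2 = 18 / 5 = 3.60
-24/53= -0.45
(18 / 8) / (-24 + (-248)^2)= 9 / 245920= 0.00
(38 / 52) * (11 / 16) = 209 / 416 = 0.50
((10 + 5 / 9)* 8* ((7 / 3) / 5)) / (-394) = -532 / 5319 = -0.10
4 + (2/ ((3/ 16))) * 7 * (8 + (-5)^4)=47268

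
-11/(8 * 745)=-11/5960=-0.00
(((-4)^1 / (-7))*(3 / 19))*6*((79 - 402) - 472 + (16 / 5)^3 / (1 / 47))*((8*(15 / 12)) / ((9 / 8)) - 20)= -2980384 / 665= -4481.78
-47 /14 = -3.36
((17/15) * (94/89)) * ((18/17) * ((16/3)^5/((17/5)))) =197132288/122553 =1608.55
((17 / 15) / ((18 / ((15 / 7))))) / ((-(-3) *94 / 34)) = 289 / 17766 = 0.02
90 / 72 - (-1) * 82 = 333 / 4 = 83.25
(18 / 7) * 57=1026 / 7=146.57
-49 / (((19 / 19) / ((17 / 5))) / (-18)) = 14994 / 5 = 2998.80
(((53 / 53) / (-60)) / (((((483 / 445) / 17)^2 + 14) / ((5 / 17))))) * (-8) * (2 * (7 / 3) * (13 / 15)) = 35010820 / 3091277979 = 0.01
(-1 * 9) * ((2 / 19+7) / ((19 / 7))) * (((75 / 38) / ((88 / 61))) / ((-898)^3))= 38910375 / 874183249689728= 0.00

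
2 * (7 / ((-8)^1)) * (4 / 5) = -7 / 5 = -1.40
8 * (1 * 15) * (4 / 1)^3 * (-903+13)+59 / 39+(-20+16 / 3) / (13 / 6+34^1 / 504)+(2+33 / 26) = -300161051089 / 43914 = -6835201.78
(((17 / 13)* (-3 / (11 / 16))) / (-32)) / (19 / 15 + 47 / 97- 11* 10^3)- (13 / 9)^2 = -773468525573 / 370712803032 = -2.09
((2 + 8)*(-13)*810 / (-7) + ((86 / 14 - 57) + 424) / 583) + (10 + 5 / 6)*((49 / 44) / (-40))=15043.20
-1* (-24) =24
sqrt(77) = 8.77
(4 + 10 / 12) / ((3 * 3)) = 29 / 54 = 0.54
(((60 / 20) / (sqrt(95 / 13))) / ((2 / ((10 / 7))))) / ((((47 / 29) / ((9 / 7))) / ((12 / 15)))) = 3132 * sqrt(1235) / 218785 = 0.50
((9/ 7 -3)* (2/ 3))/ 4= -2/ 7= -0.29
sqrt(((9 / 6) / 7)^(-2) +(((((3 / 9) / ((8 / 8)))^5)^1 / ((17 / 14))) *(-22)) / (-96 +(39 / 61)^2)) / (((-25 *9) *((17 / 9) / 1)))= -2 *sqrt(16125289000201010) / 23129067375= -0.01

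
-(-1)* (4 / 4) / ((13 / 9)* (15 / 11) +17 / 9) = 99 / 382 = 0.26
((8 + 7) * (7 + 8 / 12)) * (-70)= -8050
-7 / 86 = -0.08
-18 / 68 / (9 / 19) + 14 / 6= 181 / 102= 1.77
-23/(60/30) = -11.50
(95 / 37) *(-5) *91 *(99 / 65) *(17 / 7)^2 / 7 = -2718045 / 1813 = -1499.20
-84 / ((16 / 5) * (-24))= 35 / 32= 1.09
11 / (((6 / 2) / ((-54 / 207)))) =-22 / 23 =-0.96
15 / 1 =15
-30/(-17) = 30/17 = 1.76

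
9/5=1.80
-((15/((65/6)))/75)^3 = -216/34328125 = -0.00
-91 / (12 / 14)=-637 / 6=-106.17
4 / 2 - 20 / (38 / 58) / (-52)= 639 / 247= 2.59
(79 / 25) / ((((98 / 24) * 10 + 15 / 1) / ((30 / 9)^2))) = 632 / 1005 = 0.63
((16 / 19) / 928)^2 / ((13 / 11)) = 11 / 15787252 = 0.00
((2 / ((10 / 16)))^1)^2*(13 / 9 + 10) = 26368 / 225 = 117.19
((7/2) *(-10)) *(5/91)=-25/13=-1.92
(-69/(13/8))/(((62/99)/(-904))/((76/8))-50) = 234658512/276319303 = 0.85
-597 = -597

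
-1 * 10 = -10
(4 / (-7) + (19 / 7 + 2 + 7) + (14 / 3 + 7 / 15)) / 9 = 1709 / 945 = 1.81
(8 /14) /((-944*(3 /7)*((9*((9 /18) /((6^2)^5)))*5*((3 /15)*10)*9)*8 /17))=-448.11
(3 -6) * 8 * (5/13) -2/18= -1093/117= -9.34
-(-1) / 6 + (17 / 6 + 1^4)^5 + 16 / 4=6468743 / 7776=831.89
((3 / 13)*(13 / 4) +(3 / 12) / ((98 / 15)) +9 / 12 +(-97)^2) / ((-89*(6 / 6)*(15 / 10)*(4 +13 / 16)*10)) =-7377862 / 5036955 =-1.46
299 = 299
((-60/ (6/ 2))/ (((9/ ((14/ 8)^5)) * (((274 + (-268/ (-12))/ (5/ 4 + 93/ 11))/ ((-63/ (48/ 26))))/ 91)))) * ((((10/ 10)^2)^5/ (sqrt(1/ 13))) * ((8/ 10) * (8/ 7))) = 8489904787 * sqrt(13)/ 22652288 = 1351.33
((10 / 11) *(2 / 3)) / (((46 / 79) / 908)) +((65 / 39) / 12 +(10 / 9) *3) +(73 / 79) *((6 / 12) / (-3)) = 682406921 / 719532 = 948.40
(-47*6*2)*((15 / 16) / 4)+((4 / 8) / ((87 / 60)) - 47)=-82983 / 464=-178.84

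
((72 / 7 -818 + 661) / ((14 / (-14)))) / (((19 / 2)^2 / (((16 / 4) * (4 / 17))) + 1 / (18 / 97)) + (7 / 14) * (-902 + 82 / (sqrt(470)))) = -4000426597440 / 9535473761707 -6985046016 * sqrt(470) / 66748316331949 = -0.42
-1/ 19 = -0.05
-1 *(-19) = 19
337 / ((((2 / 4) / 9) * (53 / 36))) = 218376 / 53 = 4120.30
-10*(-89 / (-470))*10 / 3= -890 / 141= -6.31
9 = 9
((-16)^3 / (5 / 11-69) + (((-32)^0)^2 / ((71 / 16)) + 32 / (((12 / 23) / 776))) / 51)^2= 57223368415396096 / 58034255409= 986027.44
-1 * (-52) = 52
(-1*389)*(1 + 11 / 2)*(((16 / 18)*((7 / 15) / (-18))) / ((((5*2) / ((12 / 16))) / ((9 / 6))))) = 35399 / 5400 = 6.56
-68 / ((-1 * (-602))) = -34 / 301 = -0.11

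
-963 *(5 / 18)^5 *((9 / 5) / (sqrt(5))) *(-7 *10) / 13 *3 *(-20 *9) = -2340625 *sqrt(5) / 1404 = -3727.78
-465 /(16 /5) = -145.31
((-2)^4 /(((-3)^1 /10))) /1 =-160 /3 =-53.33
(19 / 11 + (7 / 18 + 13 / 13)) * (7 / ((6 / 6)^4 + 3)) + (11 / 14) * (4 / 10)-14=-228203 / 27720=-8.23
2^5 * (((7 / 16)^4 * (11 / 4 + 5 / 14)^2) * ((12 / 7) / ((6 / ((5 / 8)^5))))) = 165571875 / 536870912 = 0.31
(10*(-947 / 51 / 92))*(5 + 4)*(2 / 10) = -2841 / 782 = -3.63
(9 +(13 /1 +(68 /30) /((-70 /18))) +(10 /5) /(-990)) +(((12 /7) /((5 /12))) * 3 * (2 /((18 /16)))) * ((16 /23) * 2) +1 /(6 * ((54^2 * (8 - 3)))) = 40237914239 /774635400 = 51.94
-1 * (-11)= 11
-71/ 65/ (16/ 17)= -1207/ 1040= -1.16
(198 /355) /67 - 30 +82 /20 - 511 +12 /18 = -76524671 /142710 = -536.23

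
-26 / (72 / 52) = -169 / 9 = -18.78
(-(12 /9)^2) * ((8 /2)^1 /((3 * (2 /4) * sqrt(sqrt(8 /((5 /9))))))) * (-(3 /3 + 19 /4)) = 368 * 10^(1 /4) * sqrt(3) /81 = 13.99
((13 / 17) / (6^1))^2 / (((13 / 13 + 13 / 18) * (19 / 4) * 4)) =169 / 340442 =0.00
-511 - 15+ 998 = 472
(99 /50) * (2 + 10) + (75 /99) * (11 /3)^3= 123739 /2025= 61.11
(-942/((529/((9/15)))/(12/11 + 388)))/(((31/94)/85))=-19328257440/180389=-107147.65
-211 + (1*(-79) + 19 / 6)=-286.83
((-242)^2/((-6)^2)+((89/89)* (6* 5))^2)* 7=159187/9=17687.44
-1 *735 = -735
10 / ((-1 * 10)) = -1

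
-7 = -7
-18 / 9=-2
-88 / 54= -1.63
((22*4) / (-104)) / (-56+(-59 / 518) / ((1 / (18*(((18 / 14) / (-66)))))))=438746 / 29016299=0.02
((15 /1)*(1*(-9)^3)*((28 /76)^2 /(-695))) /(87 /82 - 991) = -8787366 /4073280325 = -0.00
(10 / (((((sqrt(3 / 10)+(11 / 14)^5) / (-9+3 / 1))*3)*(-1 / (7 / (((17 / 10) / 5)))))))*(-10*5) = -24302.31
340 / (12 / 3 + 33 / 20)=6800 / 113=60.18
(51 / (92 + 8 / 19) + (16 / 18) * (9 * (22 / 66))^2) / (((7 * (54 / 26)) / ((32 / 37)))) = 0.51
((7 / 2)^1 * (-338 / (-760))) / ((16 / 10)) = 1183 / 1216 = 0.97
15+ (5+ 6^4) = 1316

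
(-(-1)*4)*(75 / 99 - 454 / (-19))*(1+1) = 123656 / 627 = 197.22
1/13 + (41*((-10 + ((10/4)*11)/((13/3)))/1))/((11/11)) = -3893/26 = -149.73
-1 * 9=-9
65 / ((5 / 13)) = 169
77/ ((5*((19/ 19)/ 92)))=7084/ 5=1416.80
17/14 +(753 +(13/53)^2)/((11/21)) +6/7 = 622807795/432586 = 1439.73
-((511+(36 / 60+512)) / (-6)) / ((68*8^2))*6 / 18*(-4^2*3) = -853 / 1360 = -0.63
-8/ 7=-1.14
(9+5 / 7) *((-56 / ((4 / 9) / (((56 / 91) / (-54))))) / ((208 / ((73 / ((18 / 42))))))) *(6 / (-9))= -34748 / 4563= -7.62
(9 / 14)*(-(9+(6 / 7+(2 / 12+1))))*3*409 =-1704303 / 196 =-8695.42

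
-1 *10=-10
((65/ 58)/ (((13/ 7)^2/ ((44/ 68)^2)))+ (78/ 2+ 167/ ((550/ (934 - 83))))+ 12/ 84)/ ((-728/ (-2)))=15608099779/ 19085841775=0.82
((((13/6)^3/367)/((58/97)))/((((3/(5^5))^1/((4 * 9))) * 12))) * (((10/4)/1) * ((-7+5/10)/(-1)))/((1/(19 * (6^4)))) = 2467402640625/42572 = 57958344.47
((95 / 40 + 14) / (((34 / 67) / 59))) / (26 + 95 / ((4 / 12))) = 517843 / 84592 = 6.12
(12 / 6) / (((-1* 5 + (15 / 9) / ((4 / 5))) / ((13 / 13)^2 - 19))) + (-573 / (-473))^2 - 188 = -1363994377 / 7830515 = -174.19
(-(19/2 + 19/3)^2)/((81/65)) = -586625/2916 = -201.17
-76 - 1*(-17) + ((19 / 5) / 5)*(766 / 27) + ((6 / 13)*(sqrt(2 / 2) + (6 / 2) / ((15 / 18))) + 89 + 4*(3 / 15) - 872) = -7173698 / 8775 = -817.52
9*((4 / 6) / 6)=1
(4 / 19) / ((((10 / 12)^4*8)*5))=648 / 59375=0.01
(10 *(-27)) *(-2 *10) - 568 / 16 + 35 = 10799 / 2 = 5399.50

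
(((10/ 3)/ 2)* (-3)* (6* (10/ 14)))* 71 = -10650/ 7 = -1521.43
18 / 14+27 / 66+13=2263 / 154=14.69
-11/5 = -2.20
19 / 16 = 1.19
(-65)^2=4225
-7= -7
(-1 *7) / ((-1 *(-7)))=-1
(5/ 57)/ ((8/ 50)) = 125/ 228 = 0.55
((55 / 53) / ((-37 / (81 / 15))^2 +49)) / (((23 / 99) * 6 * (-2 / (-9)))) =0.03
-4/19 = -0.21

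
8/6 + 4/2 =10/3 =3.33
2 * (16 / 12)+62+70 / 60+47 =677 / 6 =112.83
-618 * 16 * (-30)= 296640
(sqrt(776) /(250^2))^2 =97 /488281250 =0.00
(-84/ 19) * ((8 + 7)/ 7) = -180/ 19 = -9.47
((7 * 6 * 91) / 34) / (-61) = -1911 / 1037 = -1.84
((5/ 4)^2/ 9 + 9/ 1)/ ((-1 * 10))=-1321/ 1440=-0.92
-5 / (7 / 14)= -10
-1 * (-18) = 18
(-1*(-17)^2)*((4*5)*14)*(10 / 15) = -161840 / 3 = -53946.67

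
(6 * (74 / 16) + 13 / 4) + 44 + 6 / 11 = 75.55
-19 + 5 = -14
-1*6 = -6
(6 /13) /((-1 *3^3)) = -2 /117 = -0.02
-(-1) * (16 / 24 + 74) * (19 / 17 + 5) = 23296 / 51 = 456.78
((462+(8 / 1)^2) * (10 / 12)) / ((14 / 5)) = 156.55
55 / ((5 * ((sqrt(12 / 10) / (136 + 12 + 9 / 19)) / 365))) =11326315 * sqrt(30) / 114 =544182.30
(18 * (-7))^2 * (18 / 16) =35721 / 2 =17860.50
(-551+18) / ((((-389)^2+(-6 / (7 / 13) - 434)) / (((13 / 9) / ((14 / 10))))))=-34645 / 9505179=-0.00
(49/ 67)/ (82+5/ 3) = 147/ 16817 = 0.01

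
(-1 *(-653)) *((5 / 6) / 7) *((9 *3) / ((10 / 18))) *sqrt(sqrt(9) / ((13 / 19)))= 52893 *sqrt(741) / 182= 7911.08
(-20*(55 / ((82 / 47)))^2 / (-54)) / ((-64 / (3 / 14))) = -33411125 / 27111168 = -1.23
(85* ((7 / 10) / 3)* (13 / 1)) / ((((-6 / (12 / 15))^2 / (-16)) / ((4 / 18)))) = -99008 / 6075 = -16.30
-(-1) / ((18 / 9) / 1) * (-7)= -7 / 2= -3.50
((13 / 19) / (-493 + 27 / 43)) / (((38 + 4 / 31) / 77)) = -1334333 / 475480776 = -0.00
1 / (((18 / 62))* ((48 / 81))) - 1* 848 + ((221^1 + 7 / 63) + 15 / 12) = -89255 / 144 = -619.83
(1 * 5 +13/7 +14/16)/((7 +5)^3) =433/96768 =0.00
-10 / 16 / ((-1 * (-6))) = -5 / 48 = -0.10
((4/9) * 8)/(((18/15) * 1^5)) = 80/27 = 2.96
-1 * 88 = -88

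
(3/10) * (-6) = -9/5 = -1.80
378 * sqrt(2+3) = 378 * sqrt(5) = 845.23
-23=-23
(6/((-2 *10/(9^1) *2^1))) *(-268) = 1809/5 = 361.80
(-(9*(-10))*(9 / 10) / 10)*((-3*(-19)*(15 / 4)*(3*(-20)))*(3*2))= -623295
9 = 9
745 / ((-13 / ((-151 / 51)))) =112495 / 663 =169.68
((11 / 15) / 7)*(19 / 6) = 209 / 630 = 0.33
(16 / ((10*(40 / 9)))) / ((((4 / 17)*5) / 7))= 1071 / 500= 2.14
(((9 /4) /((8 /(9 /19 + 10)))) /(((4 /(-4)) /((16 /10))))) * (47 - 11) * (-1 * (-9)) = -145071 /95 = -1527.06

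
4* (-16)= -64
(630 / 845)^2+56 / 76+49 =27291789 / 542659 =50.29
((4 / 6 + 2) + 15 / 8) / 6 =109 / 144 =0.76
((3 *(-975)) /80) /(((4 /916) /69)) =-9243585 /16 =-577724.06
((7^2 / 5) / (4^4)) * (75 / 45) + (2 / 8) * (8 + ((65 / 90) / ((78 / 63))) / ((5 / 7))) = 2903 / 1280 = 2.27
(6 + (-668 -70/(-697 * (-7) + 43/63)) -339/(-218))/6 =-553279634/5026317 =-110.08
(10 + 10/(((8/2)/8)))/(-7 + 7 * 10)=10/21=0.48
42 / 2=21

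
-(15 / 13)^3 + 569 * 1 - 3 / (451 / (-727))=567061475 / 990847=572.30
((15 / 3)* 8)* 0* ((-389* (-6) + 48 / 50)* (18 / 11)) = 0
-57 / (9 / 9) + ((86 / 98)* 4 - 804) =-857.49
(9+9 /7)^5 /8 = 241864704 /16807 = 14390.71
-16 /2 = -8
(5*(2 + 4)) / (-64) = -15 / 32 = -0.47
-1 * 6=-6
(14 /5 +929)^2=21706281 /25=868251.24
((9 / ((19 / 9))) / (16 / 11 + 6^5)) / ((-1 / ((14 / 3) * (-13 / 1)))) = 27027 / 812744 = 0.03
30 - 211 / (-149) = 4681 / 149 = 31.42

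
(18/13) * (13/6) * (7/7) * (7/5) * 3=63/5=12.60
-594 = -594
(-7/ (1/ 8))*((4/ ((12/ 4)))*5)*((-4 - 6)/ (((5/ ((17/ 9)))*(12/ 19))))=2233.09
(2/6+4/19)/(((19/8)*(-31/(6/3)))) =-16/1083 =-0.01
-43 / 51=-0.84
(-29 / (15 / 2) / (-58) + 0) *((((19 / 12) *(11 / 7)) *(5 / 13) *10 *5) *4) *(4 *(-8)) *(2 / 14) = -58.33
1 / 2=0.50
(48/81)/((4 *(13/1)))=4/351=0.01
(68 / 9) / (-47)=-68 / 423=-0.16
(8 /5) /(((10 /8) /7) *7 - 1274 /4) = -32 /6345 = -0.01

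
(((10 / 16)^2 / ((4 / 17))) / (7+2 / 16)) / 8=425 / 14592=0.03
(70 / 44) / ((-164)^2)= 35 / 591712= 0.00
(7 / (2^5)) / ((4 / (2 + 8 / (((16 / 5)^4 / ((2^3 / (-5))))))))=13461 / 131072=0.10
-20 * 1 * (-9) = 180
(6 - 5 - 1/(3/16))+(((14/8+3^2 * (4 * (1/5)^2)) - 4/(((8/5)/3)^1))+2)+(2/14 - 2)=-17851/2100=-8.50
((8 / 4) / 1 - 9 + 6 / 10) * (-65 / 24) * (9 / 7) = 22.29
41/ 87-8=-655/ 87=-7.53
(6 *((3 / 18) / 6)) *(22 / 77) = 1 / 21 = 0.05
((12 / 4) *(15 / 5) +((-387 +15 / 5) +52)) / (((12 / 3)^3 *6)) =-323 / 384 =-0.84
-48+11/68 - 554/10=-35101/340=-103.24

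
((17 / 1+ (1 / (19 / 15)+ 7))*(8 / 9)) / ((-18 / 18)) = -1256 / 57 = -22.04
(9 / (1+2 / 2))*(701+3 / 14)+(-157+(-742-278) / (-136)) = 84167 / 28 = 3005.96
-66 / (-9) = 22 / 3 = 7.33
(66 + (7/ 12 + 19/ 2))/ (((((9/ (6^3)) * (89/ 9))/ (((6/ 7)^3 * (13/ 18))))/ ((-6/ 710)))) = -7691112/ 10837085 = -0.71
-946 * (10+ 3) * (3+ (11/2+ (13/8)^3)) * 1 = -40269801/256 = -157303.91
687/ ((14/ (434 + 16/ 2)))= 151827/ 7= 21689.57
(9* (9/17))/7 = 81/119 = 0.68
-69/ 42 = -23/ 14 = -1.64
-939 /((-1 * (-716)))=-939 /716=-1.31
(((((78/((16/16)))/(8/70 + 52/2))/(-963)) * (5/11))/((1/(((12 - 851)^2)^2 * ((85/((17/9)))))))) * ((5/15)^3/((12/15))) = -28181834034956875/19364004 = -1455372248.17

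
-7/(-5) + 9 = 52/5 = 10.40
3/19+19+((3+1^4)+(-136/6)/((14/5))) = 6010/399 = 15.06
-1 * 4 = -4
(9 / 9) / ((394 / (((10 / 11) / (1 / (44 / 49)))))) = 20 / 9653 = 0.00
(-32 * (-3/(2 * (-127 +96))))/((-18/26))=208/93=2.24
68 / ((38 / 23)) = 782 / 19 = 41.16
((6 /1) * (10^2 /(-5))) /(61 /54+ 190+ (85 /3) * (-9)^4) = -6480 /10048651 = -0.00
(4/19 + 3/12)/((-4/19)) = -35/16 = -2.19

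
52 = 52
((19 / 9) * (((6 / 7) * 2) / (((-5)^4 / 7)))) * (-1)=-76 / 1875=-0.04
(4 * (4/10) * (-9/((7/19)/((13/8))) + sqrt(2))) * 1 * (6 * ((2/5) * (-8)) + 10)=102258/175 - 368 * sqrt(2)/25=563.51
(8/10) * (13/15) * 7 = 364/75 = 4.85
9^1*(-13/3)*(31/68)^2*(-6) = 112437/2312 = 48.63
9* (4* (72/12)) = 216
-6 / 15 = -2 / 5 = -0.40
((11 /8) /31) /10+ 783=1941851 /2480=783.00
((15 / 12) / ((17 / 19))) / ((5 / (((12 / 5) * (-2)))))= -114 / 85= -1.34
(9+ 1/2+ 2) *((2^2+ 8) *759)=104742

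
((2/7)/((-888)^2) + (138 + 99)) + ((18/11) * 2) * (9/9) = 7294426283/30358944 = 240.27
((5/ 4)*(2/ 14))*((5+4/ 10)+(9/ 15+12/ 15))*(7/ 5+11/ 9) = 1003/ 315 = 3.18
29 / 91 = 0.32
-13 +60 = 47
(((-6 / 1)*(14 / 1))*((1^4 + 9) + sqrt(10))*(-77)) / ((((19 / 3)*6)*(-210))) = -154 / 19 - 77*sqrt(10) / 95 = -10.67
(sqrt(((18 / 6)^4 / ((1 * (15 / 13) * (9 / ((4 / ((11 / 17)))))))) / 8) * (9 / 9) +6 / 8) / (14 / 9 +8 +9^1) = 27 / 668 +9 * sqrt(72930) / 18370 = 0.17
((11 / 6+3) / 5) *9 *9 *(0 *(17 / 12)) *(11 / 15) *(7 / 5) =0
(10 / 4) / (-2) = -5 / 4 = -1.25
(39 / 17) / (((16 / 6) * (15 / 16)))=78 / 85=0.92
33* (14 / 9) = 154 / 3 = 51.33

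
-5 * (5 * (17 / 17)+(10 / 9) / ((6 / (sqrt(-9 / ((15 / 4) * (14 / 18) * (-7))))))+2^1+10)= -85 - 10 * sqrt(15) / 63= -85.61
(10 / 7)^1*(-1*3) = -30 / 7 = -4.29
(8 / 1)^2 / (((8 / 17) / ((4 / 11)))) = 544 / 11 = 49.45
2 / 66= 1 / 33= 0.03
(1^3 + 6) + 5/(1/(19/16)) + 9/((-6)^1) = 183/16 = 11.44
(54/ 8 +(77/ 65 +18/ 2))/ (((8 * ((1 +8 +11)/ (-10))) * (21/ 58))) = -18241/ 6240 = -2.92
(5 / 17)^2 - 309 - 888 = -345908 / 289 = -1196.91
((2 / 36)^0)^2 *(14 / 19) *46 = 644 / 19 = 33.89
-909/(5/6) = -5454/5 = -1090.80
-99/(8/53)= -5247/8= -655.88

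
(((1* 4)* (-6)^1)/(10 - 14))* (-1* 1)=-6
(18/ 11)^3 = 5832/ 1331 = 4.38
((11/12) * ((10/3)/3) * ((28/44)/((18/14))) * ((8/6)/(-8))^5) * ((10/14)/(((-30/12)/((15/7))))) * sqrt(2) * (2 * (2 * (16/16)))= 25 * sqrt(2)/157464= 0.00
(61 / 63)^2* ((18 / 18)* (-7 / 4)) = -1.64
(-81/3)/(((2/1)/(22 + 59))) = -2187/2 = -1093.50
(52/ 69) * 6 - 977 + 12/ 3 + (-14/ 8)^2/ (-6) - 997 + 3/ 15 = -1965.79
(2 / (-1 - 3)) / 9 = -1 / 18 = -0.06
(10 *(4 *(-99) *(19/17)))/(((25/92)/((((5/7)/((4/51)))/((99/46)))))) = -482448/7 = -68921.14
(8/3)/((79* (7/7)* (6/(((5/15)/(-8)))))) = -0.00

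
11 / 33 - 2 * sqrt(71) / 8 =1 / 3 - sqrt(71) / 4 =-1.77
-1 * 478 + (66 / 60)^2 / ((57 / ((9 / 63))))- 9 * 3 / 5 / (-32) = -152522767 / 319200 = -477.83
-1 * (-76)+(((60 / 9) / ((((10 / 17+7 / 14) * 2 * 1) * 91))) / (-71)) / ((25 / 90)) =18167924 / 239057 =76.00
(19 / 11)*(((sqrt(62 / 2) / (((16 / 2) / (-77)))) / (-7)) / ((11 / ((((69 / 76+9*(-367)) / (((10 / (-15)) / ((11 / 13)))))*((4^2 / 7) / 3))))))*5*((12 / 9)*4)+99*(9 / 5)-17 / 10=353 / 2+1673060*sqrt(31) / 91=102541.38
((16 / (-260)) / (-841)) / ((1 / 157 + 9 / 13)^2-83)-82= -82.00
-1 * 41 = -41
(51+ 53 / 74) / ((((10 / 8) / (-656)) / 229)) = -6215213.49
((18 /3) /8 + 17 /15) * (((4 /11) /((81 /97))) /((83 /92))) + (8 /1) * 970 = 8609137612 /1109295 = 7760.91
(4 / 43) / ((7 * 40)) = 1 / 3010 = 0.00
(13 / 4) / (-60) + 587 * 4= 563507 / 240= 2347.95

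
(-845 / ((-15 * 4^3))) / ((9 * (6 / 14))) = 1183 / 5184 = 0.23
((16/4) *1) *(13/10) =5.20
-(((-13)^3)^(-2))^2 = -1/ 23298085122481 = -0.00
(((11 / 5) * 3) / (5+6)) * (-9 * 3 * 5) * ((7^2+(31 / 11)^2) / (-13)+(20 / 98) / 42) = 14708655 / 41503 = 354.40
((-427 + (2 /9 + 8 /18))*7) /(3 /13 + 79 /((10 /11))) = -34.25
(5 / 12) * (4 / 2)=5 / 6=0.83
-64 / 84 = -16 / 21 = -0.76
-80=-80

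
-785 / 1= -785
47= 47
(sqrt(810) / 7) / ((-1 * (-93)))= 3 * sqrt(10) / 217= 0.04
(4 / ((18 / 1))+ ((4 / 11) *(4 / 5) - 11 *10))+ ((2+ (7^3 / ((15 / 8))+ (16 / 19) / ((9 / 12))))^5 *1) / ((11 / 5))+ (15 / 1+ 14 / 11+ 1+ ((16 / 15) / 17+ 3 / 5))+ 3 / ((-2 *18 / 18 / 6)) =7126778454278914532335892 / 70322759161875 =101343840020.18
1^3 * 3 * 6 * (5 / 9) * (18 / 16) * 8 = 90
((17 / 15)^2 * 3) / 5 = 289 / 375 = 0.77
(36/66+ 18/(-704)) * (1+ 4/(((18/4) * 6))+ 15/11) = 22753/17424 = 1.31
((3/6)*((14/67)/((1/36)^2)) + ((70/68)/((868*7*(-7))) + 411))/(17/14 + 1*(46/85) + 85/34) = 37814166605/294501984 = 128.40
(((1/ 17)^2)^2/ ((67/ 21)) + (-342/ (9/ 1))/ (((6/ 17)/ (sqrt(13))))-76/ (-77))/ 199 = 425290549/ 85746082961-323 * sqrt(13)/ 597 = -1.95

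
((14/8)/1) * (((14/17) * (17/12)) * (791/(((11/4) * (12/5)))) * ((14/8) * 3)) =1356565/1056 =1284.63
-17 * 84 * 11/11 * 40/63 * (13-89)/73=206720/219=943.93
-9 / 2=-4.50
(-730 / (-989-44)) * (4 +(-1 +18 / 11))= 37230 / 11363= 3.28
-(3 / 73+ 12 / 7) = -897 / 511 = -1.76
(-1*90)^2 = 8100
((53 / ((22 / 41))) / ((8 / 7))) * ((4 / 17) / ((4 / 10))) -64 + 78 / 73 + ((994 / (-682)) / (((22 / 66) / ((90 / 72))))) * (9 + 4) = -83.14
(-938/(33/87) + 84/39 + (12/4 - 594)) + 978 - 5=-298692/143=-2088.76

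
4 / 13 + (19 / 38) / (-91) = 55 / 182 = 0.30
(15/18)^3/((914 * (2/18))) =125/21936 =0.01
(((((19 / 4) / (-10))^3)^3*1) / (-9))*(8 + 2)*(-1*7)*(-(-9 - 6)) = -2258813884453 / 15728640000000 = -0.14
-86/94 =-43/47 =-0.91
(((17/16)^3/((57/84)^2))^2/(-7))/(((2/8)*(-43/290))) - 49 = -22.85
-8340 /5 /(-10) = 834 /5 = 166.80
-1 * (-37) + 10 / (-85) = 627 / 17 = 36.88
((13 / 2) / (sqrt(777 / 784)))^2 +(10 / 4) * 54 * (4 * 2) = 124612 / 111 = 1122.63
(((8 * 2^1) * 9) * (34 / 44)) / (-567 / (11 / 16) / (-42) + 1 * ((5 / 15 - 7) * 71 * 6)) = -153 / 3878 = -0.04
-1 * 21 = -21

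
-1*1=-1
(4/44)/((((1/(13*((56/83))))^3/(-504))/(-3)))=583372468224/6289657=92751.08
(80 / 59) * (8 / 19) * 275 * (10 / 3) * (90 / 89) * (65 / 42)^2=18590000000 / 14666043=1267.55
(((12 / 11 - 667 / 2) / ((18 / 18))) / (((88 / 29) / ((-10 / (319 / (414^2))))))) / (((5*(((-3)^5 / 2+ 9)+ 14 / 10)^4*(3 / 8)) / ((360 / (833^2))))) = 0.00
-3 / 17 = -0.18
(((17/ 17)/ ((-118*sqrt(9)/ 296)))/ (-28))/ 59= 37/ 73101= 0.00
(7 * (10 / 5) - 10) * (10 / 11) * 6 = 240 / 11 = 21.82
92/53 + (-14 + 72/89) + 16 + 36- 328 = -1355926/4717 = -287.46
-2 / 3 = -0.67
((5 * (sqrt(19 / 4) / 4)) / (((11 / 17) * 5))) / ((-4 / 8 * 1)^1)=-17 * sqrt(19) / 44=-1.68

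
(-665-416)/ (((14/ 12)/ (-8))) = 51888/ 7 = 7412.57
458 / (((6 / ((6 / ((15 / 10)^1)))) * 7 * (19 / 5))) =4580 / 399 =11.48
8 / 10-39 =-38.20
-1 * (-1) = 1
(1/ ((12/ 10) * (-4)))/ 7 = -5/ 168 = -0.03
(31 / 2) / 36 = 31 / 72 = 0.43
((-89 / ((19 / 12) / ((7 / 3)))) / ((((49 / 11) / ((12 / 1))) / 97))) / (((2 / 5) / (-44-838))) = 75570555.79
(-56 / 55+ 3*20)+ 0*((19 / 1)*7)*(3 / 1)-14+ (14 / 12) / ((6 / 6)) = 15229 / 330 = 46.15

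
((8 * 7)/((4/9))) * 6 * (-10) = -7560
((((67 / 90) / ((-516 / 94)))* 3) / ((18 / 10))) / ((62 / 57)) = -59831 / 287928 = -0.21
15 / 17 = 0.88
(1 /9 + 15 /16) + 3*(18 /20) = 2699 /720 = 3.75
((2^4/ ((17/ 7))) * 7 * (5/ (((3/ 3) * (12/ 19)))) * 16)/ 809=297920/ 41259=7.22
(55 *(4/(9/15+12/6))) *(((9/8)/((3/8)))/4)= 825/13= 63.46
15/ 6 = 5/ 2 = 2.50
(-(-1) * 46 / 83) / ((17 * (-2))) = -23 / 1411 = -0.02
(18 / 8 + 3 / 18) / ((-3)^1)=-29 / 36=-0.81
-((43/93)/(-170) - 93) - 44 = 774733/15810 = 49.00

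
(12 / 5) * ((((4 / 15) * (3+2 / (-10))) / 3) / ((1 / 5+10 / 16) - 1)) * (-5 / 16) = 16 / 15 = 1.07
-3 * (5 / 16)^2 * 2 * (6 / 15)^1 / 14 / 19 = -15 / 17024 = -0.00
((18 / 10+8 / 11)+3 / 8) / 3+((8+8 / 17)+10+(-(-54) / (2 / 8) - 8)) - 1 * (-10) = 5328109 / 22440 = 237.44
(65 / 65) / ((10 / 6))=3 / 5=0.60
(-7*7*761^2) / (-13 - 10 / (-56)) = 794554012 / 359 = 2213242.37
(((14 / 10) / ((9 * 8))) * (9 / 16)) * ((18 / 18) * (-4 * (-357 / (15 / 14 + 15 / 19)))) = 110789 / 13200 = 8.39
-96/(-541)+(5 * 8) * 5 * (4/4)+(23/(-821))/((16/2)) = 711275685/3553288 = 200.17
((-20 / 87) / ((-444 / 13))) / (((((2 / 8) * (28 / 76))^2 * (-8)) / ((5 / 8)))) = -0.06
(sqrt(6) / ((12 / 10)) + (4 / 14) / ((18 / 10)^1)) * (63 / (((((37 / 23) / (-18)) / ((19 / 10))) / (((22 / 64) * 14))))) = -6359661 * sqrt(6) / 1184-302841 / 296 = -14180.14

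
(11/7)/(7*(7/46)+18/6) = 46/119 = 0.39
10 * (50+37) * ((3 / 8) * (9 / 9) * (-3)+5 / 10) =-2175 / 4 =-543.75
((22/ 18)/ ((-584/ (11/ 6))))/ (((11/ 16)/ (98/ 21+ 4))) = -0.05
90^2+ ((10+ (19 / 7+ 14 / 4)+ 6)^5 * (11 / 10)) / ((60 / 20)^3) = 33179511336061 / 145212480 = 228489.39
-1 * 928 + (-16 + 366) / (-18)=-8527 / 9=-947.44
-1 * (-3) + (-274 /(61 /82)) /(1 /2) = -44753 /61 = -733.66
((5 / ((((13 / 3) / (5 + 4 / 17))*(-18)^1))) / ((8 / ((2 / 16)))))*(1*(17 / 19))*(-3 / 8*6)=1335 / 126464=0.01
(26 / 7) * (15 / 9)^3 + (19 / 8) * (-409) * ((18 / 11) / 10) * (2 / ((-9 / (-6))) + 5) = -82286983 / 83160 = -989.50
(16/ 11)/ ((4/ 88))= 32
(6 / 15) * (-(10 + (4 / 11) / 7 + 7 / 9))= -4.33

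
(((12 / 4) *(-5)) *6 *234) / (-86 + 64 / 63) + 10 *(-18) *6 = -2227770 / 2677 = -832.19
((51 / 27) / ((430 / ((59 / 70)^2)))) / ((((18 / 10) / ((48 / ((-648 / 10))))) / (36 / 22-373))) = 1124363 / 2357586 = 0.48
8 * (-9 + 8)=-8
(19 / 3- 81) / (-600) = 0.12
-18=-18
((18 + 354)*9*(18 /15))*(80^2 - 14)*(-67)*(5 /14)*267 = -1147418062776 /7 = -163916866110.86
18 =18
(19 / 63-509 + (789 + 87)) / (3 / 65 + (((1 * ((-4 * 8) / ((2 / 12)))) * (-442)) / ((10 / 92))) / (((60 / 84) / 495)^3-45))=-2815781439095300 / 133006784108460507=-0.02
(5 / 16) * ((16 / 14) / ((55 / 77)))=1 / 2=0.50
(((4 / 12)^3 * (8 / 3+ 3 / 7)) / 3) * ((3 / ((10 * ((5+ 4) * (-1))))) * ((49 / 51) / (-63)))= 13 / 669222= 0.00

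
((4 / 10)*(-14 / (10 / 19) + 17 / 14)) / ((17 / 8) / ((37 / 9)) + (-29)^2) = -525992 / 43590575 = -0.01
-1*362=-362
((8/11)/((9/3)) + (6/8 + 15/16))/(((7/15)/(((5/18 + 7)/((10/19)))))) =2536291/44352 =57.19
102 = 102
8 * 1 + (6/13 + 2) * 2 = 168/13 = 12.92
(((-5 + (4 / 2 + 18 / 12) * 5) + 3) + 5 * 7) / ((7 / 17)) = 1717 / 14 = 122.64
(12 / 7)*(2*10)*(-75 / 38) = -9000 / 133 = -67.67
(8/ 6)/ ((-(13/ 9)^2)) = -108/ 169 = -0.64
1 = 1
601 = 601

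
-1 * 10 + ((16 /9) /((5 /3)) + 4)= -74 /15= -4.93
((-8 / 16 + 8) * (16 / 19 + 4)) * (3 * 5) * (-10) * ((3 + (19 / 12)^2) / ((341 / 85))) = -193789375 / 25916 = -7477.60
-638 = -638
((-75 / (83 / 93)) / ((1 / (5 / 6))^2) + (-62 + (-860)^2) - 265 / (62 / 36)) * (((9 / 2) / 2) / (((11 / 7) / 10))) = 2396879361765 / 226424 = 10585800.81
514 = 514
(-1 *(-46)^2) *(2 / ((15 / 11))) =-46552 / 15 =-3103.47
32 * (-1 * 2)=-64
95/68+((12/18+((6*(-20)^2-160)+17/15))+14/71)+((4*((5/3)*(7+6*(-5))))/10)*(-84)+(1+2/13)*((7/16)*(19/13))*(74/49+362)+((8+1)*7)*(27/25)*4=290698763413/71394050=4071.75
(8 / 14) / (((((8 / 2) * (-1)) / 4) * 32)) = -0.02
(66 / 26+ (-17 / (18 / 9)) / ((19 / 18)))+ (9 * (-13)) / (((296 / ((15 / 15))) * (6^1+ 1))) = -2850963 / 511784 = -5.57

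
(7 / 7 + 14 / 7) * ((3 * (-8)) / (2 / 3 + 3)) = -216 / 11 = -19.64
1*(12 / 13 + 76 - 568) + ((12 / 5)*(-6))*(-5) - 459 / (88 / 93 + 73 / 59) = -98013417 / 155753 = -629.29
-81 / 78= -27 / 26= -1.04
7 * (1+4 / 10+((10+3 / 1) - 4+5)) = 107.80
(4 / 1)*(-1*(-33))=132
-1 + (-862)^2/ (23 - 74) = -743095/ 51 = -14570.49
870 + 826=1696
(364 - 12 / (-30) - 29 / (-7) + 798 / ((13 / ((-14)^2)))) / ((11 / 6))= 33851802 / 5005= 6763.60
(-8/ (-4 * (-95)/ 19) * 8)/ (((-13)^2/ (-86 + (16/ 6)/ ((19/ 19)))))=800/ 507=1.58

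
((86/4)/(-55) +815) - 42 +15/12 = 170249/220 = 773.86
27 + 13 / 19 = 526 / 19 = 27.68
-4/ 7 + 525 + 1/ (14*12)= 88105/ 168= 524.43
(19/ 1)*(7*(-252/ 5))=-33516/ 5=-6703.20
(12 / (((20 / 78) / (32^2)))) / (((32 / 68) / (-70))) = -7128576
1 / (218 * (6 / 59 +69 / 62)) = 1829 / 484287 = 0.00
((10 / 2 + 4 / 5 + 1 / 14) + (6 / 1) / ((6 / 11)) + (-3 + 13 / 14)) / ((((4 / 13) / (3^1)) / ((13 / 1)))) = 1875.90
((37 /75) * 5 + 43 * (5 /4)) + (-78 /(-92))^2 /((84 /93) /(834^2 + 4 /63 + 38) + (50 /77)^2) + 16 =3984249271385802251 /53898463278507720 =73.92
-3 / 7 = -0.43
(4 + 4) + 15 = 23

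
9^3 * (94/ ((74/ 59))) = 2021517/ 37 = 54635.59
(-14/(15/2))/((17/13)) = -364/255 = -1.43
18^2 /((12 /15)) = 405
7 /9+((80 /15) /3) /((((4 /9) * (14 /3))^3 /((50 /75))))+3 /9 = 61441 /49392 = 1.24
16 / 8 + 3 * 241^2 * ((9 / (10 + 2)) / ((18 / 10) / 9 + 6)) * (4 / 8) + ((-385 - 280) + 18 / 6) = 2449965 / 248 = 9878.89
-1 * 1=-1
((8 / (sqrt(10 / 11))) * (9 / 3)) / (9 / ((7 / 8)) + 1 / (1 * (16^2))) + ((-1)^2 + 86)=89.45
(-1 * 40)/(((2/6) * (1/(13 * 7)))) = -10920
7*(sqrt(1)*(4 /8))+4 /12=23 /6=3.83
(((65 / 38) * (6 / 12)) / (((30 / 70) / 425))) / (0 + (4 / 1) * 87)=193375 / 79344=2.44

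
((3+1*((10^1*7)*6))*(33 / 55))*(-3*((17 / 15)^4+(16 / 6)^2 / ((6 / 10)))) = -32125487 / 3125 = -10280.16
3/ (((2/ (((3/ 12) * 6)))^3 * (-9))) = -9/ 64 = -0.14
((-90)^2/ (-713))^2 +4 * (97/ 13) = 1050177172/ 6608797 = 158.91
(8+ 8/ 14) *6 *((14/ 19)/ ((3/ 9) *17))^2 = 90720/ 104329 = 0.87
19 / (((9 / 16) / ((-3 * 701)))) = -213104 / 3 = -71034.67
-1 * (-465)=465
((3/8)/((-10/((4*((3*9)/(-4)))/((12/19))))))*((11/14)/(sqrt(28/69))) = 5643*sqrt(483)/62720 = 1.98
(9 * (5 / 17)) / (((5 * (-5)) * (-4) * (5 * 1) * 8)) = 9 / 13600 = 0.00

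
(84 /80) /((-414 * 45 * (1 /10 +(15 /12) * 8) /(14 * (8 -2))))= -0.00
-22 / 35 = -0.63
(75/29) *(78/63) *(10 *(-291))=-1891500/203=-9317.73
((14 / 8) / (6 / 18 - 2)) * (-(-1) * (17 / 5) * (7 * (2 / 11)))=-4.54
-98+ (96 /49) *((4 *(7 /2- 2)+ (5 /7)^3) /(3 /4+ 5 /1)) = -37044706 /386561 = -95.83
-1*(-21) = 21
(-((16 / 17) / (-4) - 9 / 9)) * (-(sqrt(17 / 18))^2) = -7 / 6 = -1.17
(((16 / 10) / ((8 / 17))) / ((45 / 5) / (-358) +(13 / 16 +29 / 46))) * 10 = 2239648 / 93393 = 23.98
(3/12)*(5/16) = 5/64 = 0.08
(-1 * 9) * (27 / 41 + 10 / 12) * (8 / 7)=-4404 / 287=-15.34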